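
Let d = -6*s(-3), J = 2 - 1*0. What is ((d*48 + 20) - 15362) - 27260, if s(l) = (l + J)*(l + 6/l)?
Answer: -44042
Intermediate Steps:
J = 2 (J = 2 + 0 = 2)
s(l) = (2 + l)*(l + 6/l) (s(l) = (l + 2)*(l + 6/l) = (2 + l)*(l + 6/l))
d = -30 (d = -6*(6 + (-3)² + 2*(-3) + 12/(-3)) = -6*(6 + 9 - 6 + 12*(-⅓)) = -6*(6 + 9 - 6 - 4) = -6*5 = -30)
((d*48 + 20) - 15362) - 27260 = ((-30*48 + 20) - 15362) - 27260 = ((-1440 + 20) - 15362) - 27260 = (-1420 - 15362) - 27260 = -16782 - 27260 = -44042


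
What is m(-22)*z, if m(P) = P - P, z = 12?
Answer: 0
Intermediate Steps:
m(P) = 0
m(-22)*z = 0*12 = 0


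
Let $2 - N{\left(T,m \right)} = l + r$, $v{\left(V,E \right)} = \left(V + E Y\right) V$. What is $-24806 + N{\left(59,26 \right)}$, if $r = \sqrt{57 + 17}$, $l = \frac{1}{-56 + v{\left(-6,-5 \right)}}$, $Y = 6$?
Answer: $- \frac{3968641}{160} - \sqrt{74} \approx -24813.0$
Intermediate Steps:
$v{\left(V,E \right)} = V \left(V + 6 E\right)$ ($v{\left(V,E \right)} = \left(V + E 6\right) V = \left(V + 6 E\right) V = V \left(V + 6 E\right)$)
$l = \frac{1}{160}$ ($l = \frac{1}{-56 - 6 \left(-6 + 6 \left(-5\right)\right)} = \frac{1}{-56 - 6 \left(-6 - 30\right)} = \frac{1}{-56 - -216} = \frac{1}{-56 + 216} = \frac{1}{160} \approx 0.00625$)
$r = \sqrt{74} \approx 8.6023$
$N{\left(T,m \right)} = \frac{319}{160} - \sqrt{74}$ ($N{\left(T,m \right)} = 2 - \left(\frac{1}{160} + \sqrt{74}\right) = \frac{319}{160} - \sqrt{74}$)
$-24806 + N{\left(59,26 \right)} = -24806 + \left(\frac{319}{160} - \sqrt{74}\right) = - \frac{3968641}{160} - \sqrt{74}$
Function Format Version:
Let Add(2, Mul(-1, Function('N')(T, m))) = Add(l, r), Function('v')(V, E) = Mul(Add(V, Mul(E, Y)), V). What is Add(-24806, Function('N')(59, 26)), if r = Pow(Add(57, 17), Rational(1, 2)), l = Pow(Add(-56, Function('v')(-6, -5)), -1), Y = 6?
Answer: Add(Rational(-3968641, 160), Mul(-1, Pow(74, Rational(1, 2)))) ≈ -24813.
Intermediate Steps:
Function('v')(V, E) = Mul(V, Add(V, Mul(6, E))) (Function('v')(V, E) = Mul(Add(V, Mul(E, 6)), V) = Mul(Add(V, Mul(6, E)), V) = Mul(V, Add(V, Mul(6, E))))
l = Rational(1, 160) (l = Pow(Add(-56, Mul(-6, Add(-6, Mul(6, -5)))), -1) = Pow(Add(-56, Mul(-6, Add(-6, -30))), -1) = Pow(Add(-56, Mul(-6, -36)), -1) = Pow(Add(-56, 216), -1) = Pow(160, -1) = Rational(1, 160) ≈ 0.0062500)
r = Pow(74, Rational(1, 2)) ≈ 8.6023
Function('N')(T, m) = Add(Rational(319, 160), Mul(-1, Pow(74, Rational(1, 2)))) (Function('N')(T, m) = Add(2, Mul(-1, Add(Rational(1, 160), Pow(74, Rational(1, 2))))) = Add(2, Add(Rational(-1, 160), Mul(-1, Pow(74, Rational(1, 2))))) = Add(Rational(319, 160), Mul(-1, Pow(74, Rational(1, 2)))))
Add(-24806, Function('N')(59, 26)) = Add(-24806, Add(Rational(319, 160), Mul(-1, Pow(74, Rational(1, 2))))) = Add(Rational(-3968641, 160), Mul(-1, Pow(74, Rational(1, 2))))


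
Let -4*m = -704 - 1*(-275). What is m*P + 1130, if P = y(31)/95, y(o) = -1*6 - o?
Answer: 413527/380 ≈ 1088.2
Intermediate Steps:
y(o) = -6 - o
P = -37/95 (P = (-6 - 1*31)/95 = (-6 - 31)*(1/95) = -37*1/95 = -37/95 ≈ -0.38947)
m = 429/4 (m = -(-704 - 1*(-275))/4 = -(-704 + 275)/4 = -1/4*(-429) = 429/4 ≈ 107.25)
m*P + 1130 = (429/4)*(-37/95) + 1130 = -15873/380 + 1130 = 413527/380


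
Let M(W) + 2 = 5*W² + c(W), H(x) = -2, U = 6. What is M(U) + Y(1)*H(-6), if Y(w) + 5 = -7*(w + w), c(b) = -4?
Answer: 212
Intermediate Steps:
Y(w) = -5 - 14*w (Y(w) = -5 - 7*(w + w) = -5 - 14*w)
M(W) = -6 + 5*W² (M(W) = -2 + (5*W² - 4) = -2 + (-4 + 5*W²) = -6 + 5*W²)
M(U) + Y(1)*H(-6) = (-6 + 5*6²) + (-5 - 14*1)*(-2) = (-6 + 5*36) + (-5 - 14)*(-2) = (-6 + 180) - 19*(-2) = 174 + 38 = 212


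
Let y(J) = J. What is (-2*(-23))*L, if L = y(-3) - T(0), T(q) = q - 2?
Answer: -46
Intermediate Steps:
T(q) = -2 + q
L = -1 (L = -3 - (-2 + 0) = -3 - 1*(-2) = -3 + 2 = -1)
(-2*(-23))*L = -2*(-23)*(-1) = 46*(-1) = -46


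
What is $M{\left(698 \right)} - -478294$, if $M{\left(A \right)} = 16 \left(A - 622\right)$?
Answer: $479510$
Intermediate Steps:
$M{\left(A \right)} = -9952 + 16 A$ ($M{\left(A \right)} = 16 \left(-622 + A\right) = -9952 + 16 A$)
$M{\left(698 \right)} - -478294 = \left(-9952 + 16 \cdot 698\right) - -478294 = \left(-9952 + 11168\right) + 478294 = 1216 + 478294 = 479510$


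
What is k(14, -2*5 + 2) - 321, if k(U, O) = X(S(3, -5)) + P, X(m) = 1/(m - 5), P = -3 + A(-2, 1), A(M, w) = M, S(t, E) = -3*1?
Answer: -2609/8 ≈ -326.13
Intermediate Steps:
S(t, E) = -3
P = -5 (P = -3 - 2 = -5)
X(m) = 1/(-5 + m)
k(U, O) = -41/8 (k(U, O) = 1/(-5 - 3) - 5 = 1/(-8) - 5 = -⅛ - 5 = -41/8)
k(14, -2*5 + 2) - 321 = -41/8 - 321 = -2609/8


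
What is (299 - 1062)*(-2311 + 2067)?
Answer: 186172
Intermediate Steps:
(299 - 1062)*(-2311 + 2067) = -763*(-244) = 186172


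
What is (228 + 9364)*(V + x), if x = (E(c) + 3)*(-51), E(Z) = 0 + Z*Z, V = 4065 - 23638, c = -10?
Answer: -238130992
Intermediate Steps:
V = -19573
E(Z) = Z² (E(Z) = 0 + Z² = Z²)
x = -5253 (x = ((-10)² + 3)*(-51) = (100 + 3)*(-51) = 103*(-51) = -5253)
(228 + 9364)*(V + x) = (228 + 9364)*(-19573 - 5253) = 9592*(-24826) = -238130992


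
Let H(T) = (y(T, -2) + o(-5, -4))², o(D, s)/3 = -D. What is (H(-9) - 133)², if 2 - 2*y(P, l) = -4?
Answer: 36481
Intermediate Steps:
y(P, l) = 3 (y(P, l) = 1 - ½*(-4) = 1 + 2 = 3)
o(D, s) = -3*D (o(D, s) = 3*(-D) = -3*D)
H(T) = 324 (H(T) = (3 - 3*(-5))² = (3 + 15)² = 18² = 324)
(H(-9) - 133)² = (324 - 133)² = 191² = 36481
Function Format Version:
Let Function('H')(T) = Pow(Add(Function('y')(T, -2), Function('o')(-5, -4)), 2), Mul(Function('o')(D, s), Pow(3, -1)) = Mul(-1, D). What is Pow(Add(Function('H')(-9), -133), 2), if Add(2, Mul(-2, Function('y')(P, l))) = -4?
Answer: 36481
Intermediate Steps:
Function('y')(P, l) = 3 (Function('y')(P, l) = Add(1, Mul(Rational(-1, 2), -4)) = Add(1, 2) = 3)
Function('o')(D, s) = Mul(-3, D) (Function('o')(D, s) = Mul(3, Mul(-1, D)) = Mul(-3, D))
Function('H')(T) = 324 (Function('H')(T) = Pow(Add(3, Mul(-3, -5)), 2) = Pow(Add(3, 15), 2) = Pow(18, 2) = 324)
Pow(Add(Function('H')(-9), -133), 2) = Pow(Add(324, -133), 2) = Pow(191, 2) = 36481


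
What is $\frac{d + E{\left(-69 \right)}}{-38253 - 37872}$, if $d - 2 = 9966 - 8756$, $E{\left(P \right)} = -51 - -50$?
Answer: $- \frac{173}{10875} \approx -0.015908$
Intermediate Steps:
$E{\left(P \right)} = -1$ ($E{\left(P \right)} = -51 + 50 = -1$)
$d = 1212$ ($d = 2 + \left(9966 - 8756\right) = 2 + 1210 = 1212$)
$\frac{d + E{\left(-69 \right)}}{-38253 - 37872} = \frac{1212 - 1}{-38253 - 37872} = \frac{1211}{-76125} = 1211 \left(- \frac{1}{76125}\right) = - \frac{173}{10875}$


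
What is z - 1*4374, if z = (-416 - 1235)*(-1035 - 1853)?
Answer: 4763714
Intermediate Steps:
z = 4768088 (z = -1651*(-2888) = 4768088)
z - 1*4374 = 4768088 - 1*4374 = 4768088 - 4374 = 4763714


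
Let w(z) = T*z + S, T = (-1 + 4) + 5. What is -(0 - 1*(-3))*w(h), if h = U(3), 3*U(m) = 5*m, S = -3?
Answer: -111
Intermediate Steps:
T = 8 (T = 3 + 5 = 8)
U(m) = 5*m/3 (U(m) = (5*m)/3 = 5*m/3)
h = 5 (h = (5/3)*3 = 5)
w(z) = -3 + 8*z (w(z) = 8*z - 3 = -3 + 8*z)
-(0 - 1*(-3))*w(h) = -(0 - 1*(-3))*(-3 + 8*5) = -(0 + 3)*(-3 + 40) = -3*37 = -1*111 = -111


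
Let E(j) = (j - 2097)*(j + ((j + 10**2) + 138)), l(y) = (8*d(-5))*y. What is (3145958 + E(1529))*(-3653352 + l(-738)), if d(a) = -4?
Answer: -4623666608880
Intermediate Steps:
l(y) = -32*y (l(y) = (8*(-4))*y = -32*y)
E(j) = (-2097 + j)*(238 + 2*j) (E(j) = (-2097 + j)*(j + ((j + 100) + 138)) = (-2097 + j)*(j + ((100 + j) + 138)) = (-2097 + j)*(j + (238 + j)) = (-2097 + j)*(238 + 2*j))
(3145958 + E(1529))*(-3653352 + l(-738)) = (3145958 + (-499086 - 3956*1529 + 2*1529**2))*(-3653352 - 32*(-738)) = (3145958 + (-499086 - 6048724 + 2*2337841))*(-3653352 + 23616) = (3145958 + (-499086 - 6048724 + 4675682))*(-3629736) = (3145958 - 1872128)*(-3629736) = 1273830*(-3629736) = -4623666608880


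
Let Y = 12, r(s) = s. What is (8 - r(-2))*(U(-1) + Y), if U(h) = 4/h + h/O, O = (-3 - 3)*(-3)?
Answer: 715/9 ≈ 79.444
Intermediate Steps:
O = 18 (O = -6*(-3) = 18)
U(h) = 4/h + h/18
(8 - r(-2))*(U(-1) + Y) = (8 - 1*(-2))*((4/(-1) + (1/18)*(-1)) + 12) = (8 + 2)*((4*(-1) - 1/18) + 12) = 10*((-4 - 1/18) + 12) = 10*(-73/18 + 12) = 10*(143/18) = 715/9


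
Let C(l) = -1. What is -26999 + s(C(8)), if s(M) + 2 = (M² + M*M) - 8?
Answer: -27007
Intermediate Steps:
s(M) = -10 + 2*M² (s(M) = -2 + ((M² + M*M) - 8) = -2 + ((M² + M²) - 8) = -2 + (2*M² - 8) = -2 + (-8 + 2*M²) = -10 + 2*M²)
-26999 + s(C(8)) = -26999 + (-10 + 2*(-1)²) = -26999 + (-10 + 2*1) = -26999 + (-10 + 2) = -26999 - 8 = -27007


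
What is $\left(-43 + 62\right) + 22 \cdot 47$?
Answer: $1053$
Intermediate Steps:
$\left(-43 + 62\right) + 22 \cdot 47 = 19 + 1034 = 1053$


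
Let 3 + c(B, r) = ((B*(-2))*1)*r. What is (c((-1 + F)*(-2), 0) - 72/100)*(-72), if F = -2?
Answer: 6696/25 ≈ 267.84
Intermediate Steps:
c(B, r) = -3 - 2*B*r (c(B, r) = -3 + ((B*(-2))*1)*r = -3 + (-2*B*1)*r = -3 + (-2*B)*r = -3 - 2*B*r)
(c((-1 + F)*(-2), 0) - 72/100)*(-72) = ((-3 - 2*(-1 - 2)*(-2)*0) - 72/100)*(-72) = ((-3 - 2*(-3*(-2))*0) - 72*1/100)*(-72) = ((-3 - 2*6*0) - 18/25)*(-72) = ((-3 + 0) - 18/25)*(-72) = (-3 - 18/25)*(-72) = -93/25*(-72) = 6696/25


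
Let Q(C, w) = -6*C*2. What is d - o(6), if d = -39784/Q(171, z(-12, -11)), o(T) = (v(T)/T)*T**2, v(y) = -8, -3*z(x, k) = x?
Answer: 34570/513 ≈ 67.388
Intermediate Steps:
z(x, k) = -x/3
Q(C, w) = -12*C
o(T) = -8*T (o(T) = (-8/T)*T**2 = -8*T)
d = 9946/513 (d = -39784/((-12*171)) = -39784/(-2052) = -39784*(-1/2052) = 9946/513 ≈ 19.388)
d - o(6) = 9946/513 - (-8)*6 = 9946/513 - 1*(-48) = 9946/513 + 48 = 34570/513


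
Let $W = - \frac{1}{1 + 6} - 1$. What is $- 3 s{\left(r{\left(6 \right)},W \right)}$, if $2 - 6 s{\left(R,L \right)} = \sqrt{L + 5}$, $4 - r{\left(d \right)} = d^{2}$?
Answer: $-1 + \frac{3 \sqrt{21}}{14} \approx -0.018019$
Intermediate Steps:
$r{\left(d \right)} = 4 - d^{2}$
$W = - \frac{8}{7}$ ($W = - \frac{1}{7} - 1 = - \frac{8}{7} \approx -1.1429$)
$s{\left(R,L \right)} = \frac{1}{3} - \frac{\sqrt{5 + L}}{6}$ ($s{\left(R,L \right)} = \frac{1}{3} - \frac{\sqrt{L + 5}}{6} = \frac{1}{3} - \frac{\sqrt{5 + L}}{6}$)
$- 3 s{\left(r{\left(6 \right)},W \right)} = - 3 \left(\frac{1}{3} - \frac{\sqrt{5 - \frac{8}{7}}}{6}\right) = - 3 \left(\frac{1}{3} - \frac{\sqrt{\frac{27}{7}}}{6}\right) = - 3 \left(\frac{1}{3} - \frac{\frac{3}{7} \sqrt{21}}{6}\right) = - 3 \left(\frac{1}{3} - \frac{\sqrt{21}}{14}\right) = -1 + \frac{3 \sqrt{21}}{14}$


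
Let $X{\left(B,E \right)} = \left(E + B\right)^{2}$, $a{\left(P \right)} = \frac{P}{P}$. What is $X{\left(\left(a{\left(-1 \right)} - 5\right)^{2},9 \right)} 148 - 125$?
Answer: $92375$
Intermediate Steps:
$a{\left(P \right)} = 1$
$X{\left(B,E \right)} = \left(B + E\right)^{2}$
$X{\left(\left(a{\left(-1 \right)} - 5\right)^{2},9 \right)} 148 - 125 = \left(\left(1 - 5\right)^{2} + 9\right)^{2} \cdot 148 - 125 = \left(\left(-4\right)^{2} + 9\right)^{2} \cdot 148 - 125 = \left(16 + 9\right)^{2} \cdot 148 - 125 = 25^{2} \cdot 148 - 125 = 625 \cdot 148 - 125 = 92500 - 125 = 92375$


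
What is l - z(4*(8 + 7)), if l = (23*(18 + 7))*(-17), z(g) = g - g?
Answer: -9775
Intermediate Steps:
z(g) = 0
l = -9775 (l = (23*25)*(-17) = 575*(-17) = -9775)
l - z(4*(8 + 7)) = -9775 - 1*0 = -9775 + 0 = -9775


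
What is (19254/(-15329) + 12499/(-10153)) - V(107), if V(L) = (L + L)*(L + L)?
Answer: -7127862976285/155635337 ≈ -45799.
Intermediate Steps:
V(L) = 4*L² (V(L) = (2*L)*(2*L) = 4*L²)
(19254/(-15329) + 12499/(-10153)) - V(107) = (19254/(-15329) + 12499/(-10153)) - 4*107² = (19254*(-1/15329) + 12499*(-1/10153)) - 4*11449 = (-19254/15329 - 12499/10153) - 1*45796 = -387083033/155635337 - 45796 = -7127862976285/155635337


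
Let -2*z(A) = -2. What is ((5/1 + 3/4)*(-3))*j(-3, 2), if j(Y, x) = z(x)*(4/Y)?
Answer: 23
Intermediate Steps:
z(A) = 1 (z(A) = -1/2*(-2) = 1)
j(Y, x) = 4/Y (j(Y, x) = 1*(4/Y) = 4/Y)
((5/1 + 3/4)*(-3))*j(-3, 2) = ((5/1 + 3/4)*(-3))*(4/(-3)) = ((5*1 + 3*(1/4))*(-3))*(4*(-1/3)) = ((5 + 3/4)*(-3))*(-4/3) = ((23/4)*(-3))*(-4/3) = -69/4*(-4/3) = 23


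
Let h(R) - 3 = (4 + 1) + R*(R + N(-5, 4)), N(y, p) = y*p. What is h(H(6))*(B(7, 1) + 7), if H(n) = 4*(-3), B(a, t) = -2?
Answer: 1960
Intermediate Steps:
N(y, p) = p*y
H(n) = -12
h(R) = 8 + R*(-20 + R) (h(R) = 3 + ((4 + 1) + R*(R + 4*(-5))) = 3 + (5 + R*(R - 20)) = 3 + (5 + R*(-20 + R)) = 8 + R*(-20 + R))
h(H(6))*(B(7, 1) + 7) = (8 + (-12)² - 20*(-12))*(-2 + 7) = (8 + 144 + 240)*5 = 392*5 = 1960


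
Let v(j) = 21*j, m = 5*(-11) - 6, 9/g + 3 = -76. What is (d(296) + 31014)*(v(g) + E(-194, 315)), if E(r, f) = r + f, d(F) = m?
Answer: 290029610/79 ≈ 3.6713e+6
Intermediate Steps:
g = -9/79 (g = 9/(-3 - 76) = 9/(-79) = 9*(-1/79) = -9/79 ≈ -0.11392)
m = -61 (m = -55 - 6 = -61)
d(F) = -61
E(r, f) = f + r
(d(296) + 31014)*(v(g) + E(-194, 315)) = (-61 + 31014)*(21*(-9/79) + (315 - 194)) = 30953*(-189/79 + 121) = 30953*(9370/79) = 290029610/79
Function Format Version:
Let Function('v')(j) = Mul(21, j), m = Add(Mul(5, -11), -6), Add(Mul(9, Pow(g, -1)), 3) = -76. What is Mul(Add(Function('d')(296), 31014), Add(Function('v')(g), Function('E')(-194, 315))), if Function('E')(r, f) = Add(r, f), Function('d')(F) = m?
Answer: Rational(290029610, 79) ≈ 3.6713e+6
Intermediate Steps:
g = Rational(-9, 79) (g = Mul(9, Pow(Add(-3, -76), -1)) = Mul(9, Pow(-79, -1)) = Mul(9, Rational(-1, 79)) = Rational(-9, 79) ≈ -0.11392)
m = -61 (m = Add(-55, -6) = -61)
Function('d')(F) = -61
Function('E')(r, f) = Add(f, r)
Mul(Add(Function('d')(296), 31014), Add(Function('v')(g), Function('E')(-194, 315))) = Mul(Add(-61, 31014), Add(Mul(21, Rational(-9, 79)), Add(315, -194))) = Mul(30953, Add(Rational(-189, 79), 121)) = Mul(30953, Rational(9370, 79)) = Rational(290029610, 79)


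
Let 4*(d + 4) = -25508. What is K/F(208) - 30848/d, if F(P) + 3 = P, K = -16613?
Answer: -99683713/1308105 ≈ -76.205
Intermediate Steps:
d = -6381 (d = -4 + (1/4)*(-25508) = -4 - 6377 = -6381)
F(P) = -3 + P
K/F(208) - 30848/d = -16613/(-3 + 208) - 30848/(-6381) = -16613/205 - 30848*(-1/6381) = -16613*1/205 + 30848/6381 = -16613/205 + 30848/6381 = -99683713/1308105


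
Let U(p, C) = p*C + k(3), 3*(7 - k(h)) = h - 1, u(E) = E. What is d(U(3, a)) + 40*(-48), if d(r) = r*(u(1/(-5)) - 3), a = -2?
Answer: -28816/15 ≈ -1921.1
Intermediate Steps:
k(h) = 22/3 - h/3 (k(h) = 7 - (h - 1)/3 = 7 - (-1 + h)/3 = 7 + (⅓ - h/3) = 22/3 - h/3)
U(p, C) = 19/3 + C*p (U(p, C) = p*C + (22/3 - ⅓*3) = C*p + (22/3 - 1) = C*p + 19/3 = 19/3 + C*p)
d(r) = -16*r/5 (d(r) = r*(1/(-5) - 3) = r*(-⅕ - 3) = r*(-16/5) = -16*r/5)
d(U(3, a)) + 40*(-48) = -16*(19/3 - 2*3)/5 + 40*(-48) = -16*(19/3 - 6)/5 - 1920 = -16/5*⅓ - 1920 = -16/15 - 1920 = -28816/15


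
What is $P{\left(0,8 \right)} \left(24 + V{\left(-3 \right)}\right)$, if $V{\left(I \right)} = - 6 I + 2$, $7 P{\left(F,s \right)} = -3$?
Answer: $- \frac{132}{7} \approx -18.857$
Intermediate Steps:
$P{\left(F,s \right)} = - \frac{3}{7}$ ($P{\left(F,s \right)} = \frac{1}{7} \left(-3\right) = - \frac{3}{7}$)
$V{\left(I \right)} = 2 - 6 I$
$P{\left(0,8 \right)} \left(24 + V{\left(-3 \right)}\right) = - \frac{3 \left(24 + \left(2 - -18\right)\right)}{7} = - \frac{3 \left(24 + \left(2 + 18\right)\right)}{7} = - \frac{3 \left(24 + 20\right)}{7} = \left(- \frac{3}{7}\right) 44 = - \frac{132}{7}$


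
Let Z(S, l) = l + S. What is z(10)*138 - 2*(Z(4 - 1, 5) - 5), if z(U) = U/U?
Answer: 132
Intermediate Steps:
Z(S, l) = S + l
z(U) = 1
z(10)*138 - 2*(Z(4 - 1, 5) - 5) = 1*138 - 2*(((4 - 1) + 5) - 5) = 138 - 2*((3 + 5) - 5) = 138 - 2*(8 - 5) = 138 - 2*3 = 138 - 6 = 132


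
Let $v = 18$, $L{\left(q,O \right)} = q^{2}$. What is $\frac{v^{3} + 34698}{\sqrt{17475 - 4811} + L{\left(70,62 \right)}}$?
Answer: $\frac{8274875}{999889} - \frac{6755 \sqrt{3166}}{1999778} \approx 8.0857$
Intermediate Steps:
$\frac{v^{3} + 34698}{\sqrt{17475 - 4811} + L{\left(70,62 \right)}} = \frac{18^{3} + 34698}{\sqrt{17475 - 4811} + 70^{2}} = \frac{5832 + 34698}{\sqrt{12664} + 4900} = \frac{40530}{2 \sqrt{3166} + 4900} = \frac{40530}{4900 + 2 \sqrt{3166}}$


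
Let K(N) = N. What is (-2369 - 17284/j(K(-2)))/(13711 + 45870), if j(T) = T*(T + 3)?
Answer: 6273/59581 ≈ 0.10529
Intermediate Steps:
j(T) = T*(3 + T)
(-2369 - 17284/j(K(-2)))/(13711 + 45870) = (-2369 - 17284*(-1/(2*(3 - 2))))/(13711 + 45870) = (-2369 - 17284/((-2*1)))/59581 = (-2369 - 17284/(-2))*(1/59581) = (-2369 - 17284*(-1/2))*(1/59581) = (-2369 + 8642)*(1/59581) = 6273*(1/59581) = 6273/59581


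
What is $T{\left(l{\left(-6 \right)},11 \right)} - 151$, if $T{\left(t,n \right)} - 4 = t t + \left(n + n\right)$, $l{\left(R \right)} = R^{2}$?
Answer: $1171$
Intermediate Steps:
$T{\left(t,n \right)} = 4 + t^{2} + 2 n$ ($T{\left(t,n \right)} = 4 + \left(t t + \left(n + n\right)\right) = 4 + \left(t^{2} + 2 n\right) = 4 + t^{2} + 2 n$)
$T{\left(l{\left(-6 \right)},11 \right)} - 151 = \left(4 + \left(\left(-6\right)^{2}\right)^{2} + 2 \cdot 11\right) - 151 = \left(4 + 36^{2} + 22\right) - 151 = \left(4 + 1296 + 22\right) - 151 = 1322 - 151 = 1171$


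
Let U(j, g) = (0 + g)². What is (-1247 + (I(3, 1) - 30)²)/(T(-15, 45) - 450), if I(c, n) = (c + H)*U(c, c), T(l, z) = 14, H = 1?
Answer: 1211/436 ≈ 2.7775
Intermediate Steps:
U(j, g) = g²
I(c, n) = c²*(1 + c) (I(c, n) = (c + 1)*c² = (1 + c)*c² = c²*(1 + c))
(-1247 + (I(3, 1) - 30)²)/(T(-15, 45) - 450) = (-1247 + (3²*(1 + 3) - 30)²)/(14 - 450) = (-1247 + (9*4 - 30)²)/(-436) = (-1247 + (36 - 30)²)*(-1/436) = (-1247 + 6²)*(-1/436) = (-1247 + 36)*(-1/436) = -1211*(-1/436) = 1211/436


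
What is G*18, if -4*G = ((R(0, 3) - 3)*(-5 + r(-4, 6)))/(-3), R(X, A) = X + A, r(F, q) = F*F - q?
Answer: 0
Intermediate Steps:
r(F, q) = F² - q
R(X, A) = A + X
G = 0 (G = -((3 + 0) - 3)*(-5 + ((-4)² - 1*6))/(4*(-3)) = -(-1)*(3 - 3)*(-5 + (16 - 6))/12 = -(-1)*0*(-5 + 10)/12 = -(-1)*0*5/12 = -(-1)*0/12 = -¼*0 = 0)
G*18 = 0*18 = 0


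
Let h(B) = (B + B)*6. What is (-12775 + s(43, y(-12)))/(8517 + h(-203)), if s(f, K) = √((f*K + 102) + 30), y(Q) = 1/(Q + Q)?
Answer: -12775/6081 + 25*√30/72972 ≈ -2.0989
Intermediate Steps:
y(Q) = 1/(2*Q)
s(f, K) = √(132 + K*f) (s(f, K) = √((K*f + 102) + 30) = √((102 + K*f) + 30) = √(132 + K*f))
h(B) = 12*B (h(B) = (2*B)*6 = 12*B)
(-12775 + s(43, y(-12)))/(8517 + h(-203)) = (-12775 + √(132 + ((½)/(-12))*43))/(8517 + 12*(-203)) = (-12775 + √(132 + ((½)*(-1/12))*43))/(8517 - 2436) = (-12775 + √(132 - 1/24*43))/6081 = (-12775 + √(132 - 43/24))*(1/6081) = (-12775 + √(3125/24))*(1/6081) = (-12775 + 25*√30/12)*(1/6081) = -12775/6081 + 25*√30/72972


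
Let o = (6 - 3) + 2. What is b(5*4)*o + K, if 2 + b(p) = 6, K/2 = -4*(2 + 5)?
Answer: -36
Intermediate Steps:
K = -56 (K = 2*(-4*(2 + 5)) = 2*(-4*7) = 2*(-28) = -56)
b(p) = 4 (b(p) = -2 + 6 = 4)
o = 5 (o = 3 + 2 = 5)
b(5*4)*o + K = 4*5 - 56 = 20 - 56 = -36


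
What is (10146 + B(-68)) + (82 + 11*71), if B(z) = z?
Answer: 10941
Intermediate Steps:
(10146 + B(-68)) + (82 + 11*71) = (10146 - 68) + (82 + 11*71) = 10078 + (82 + 781) = 10078 + 863 = 10941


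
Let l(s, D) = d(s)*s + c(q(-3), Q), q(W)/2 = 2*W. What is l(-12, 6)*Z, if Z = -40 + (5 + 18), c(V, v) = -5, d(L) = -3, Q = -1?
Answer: -527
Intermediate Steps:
q(W) = 4*W (q(W) = 2*(2*W) = 4*W)
Z = -17 (Z = -40 + 23 = -17)
l(s, D) = -5 - 3*s (l(s, D) = -3*s - 5 = -5 - 3*s)
l(-12, 6)*Z = (-5 - 3*(-12))*(-17) = (-5 + 36)*(-17) = 31*(-17) = -527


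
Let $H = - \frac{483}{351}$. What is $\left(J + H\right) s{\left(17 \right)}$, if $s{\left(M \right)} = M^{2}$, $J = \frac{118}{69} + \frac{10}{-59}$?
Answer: $\frac{7551859}{158769} \approx 47.565$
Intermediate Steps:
$J = \frac{6272}{4071}$ ($J = 118 \cdot \frac{1}{69} + 10 \left(- \frac{1}{59}\right) = \frac{118}{69} - \frac{10}{59} = \frac{6272}{4071} \approx 1.5407$)
$H = - \frac{161}{117}$ ($H = \left(-483\right) \frac{1}{351} = - \frac{161}{117} \approx -1.3761$)
$\left(J + H\right) s{\left(17 \right)} = \left(\frac{6272}{4071} - \frac{161}{117}\right) 17^{2} = \frac{26131}{158769} \cdot 289 = \frac{7551859}{158769}$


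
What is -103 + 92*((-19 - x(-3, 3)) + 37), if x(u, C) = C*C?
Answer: 725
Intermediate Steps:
x(u, C) = C²
-103 + 92*((-19 - x(-3, 3)) + 37) = -103 + 92*((-19 - 1*3²) + 37) = -103 + 92*((-19 - 1*9) + 37) = -103 + 92*((-19 - 9) + 37) = -103 + 92*(-28 + 37) = -103 + 92*9 = -103 + 828 = 725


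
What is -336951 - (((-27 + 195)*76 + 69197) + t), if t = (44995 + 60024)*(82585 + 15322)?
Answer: -10282514149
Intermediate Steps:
t = 10282095233 (t = 105019*97907 = 10282095233)
-336951 - (((-27 + 195)*76 + 69197) + t) = -336951 - (((-27 + 195)*76 + 69197) + 10282095233) = -336951 - ((168*76 + 69197) + 10282095233) = -336951 - ((12768 + 69197) + 10282095233) = -336951 - (81965 + 10282095233) = -336951 - 1*10282177198 = -336951 - 10282177198 = -10282514149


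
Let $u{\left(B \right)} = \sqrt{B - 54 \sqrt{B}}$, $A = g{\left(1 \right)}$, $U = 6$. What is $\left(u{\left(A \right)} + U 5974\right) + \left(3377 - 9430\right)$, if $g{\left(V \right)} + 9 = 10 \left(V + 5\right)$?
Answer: $29791 + \sqrt{51 - 54 \sqrt{51}} \approx 29791.0 + 18.293 i$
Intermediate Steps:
$g{\left(V \right)} = 41 + 10 V$ ($g{\left(V \right)} = -9 + 10 \left(V + 5\right) = -9 + 10 \left(5 + V\right) = -9 + \left(50 + 10 V\right) = 41 + 10 V$)
$A = 51$ ($A = 41 + 10 \cdot 1 = 41 + 10 = 51$)
$\left(u{\left(A \right)} + U 5974\right) + \left(3377 - 9430\right) = \left(\sqrt{51 - 54 \sqrt{51}} + 6 \cdot 5974\right) + \left(3377 - 9430\right) = \left(\sqrt{51 - 54 \sqrt{51}} + 35844\right) - 6053 = \left(35844 + \sqrt{51 - 54 \sqrt{51}}\right) - 6053 = 29791 + \sqrt{51 - 54 \sqrt{51}}$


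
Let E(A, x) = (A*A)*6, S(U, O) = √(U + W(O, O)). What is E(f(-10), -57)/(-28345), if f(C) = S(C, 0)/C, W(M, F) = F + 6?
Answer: 6/708625 ≈ 8.4671e-6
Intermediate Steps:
W(M, F) = 6 + F
S(U, O) = √(6 + O + U) (S(U, O) = √(U + (6 + O)) = √(6 + O + U))
f(C) = √(6 + C)/C (f(C) = √(6 + 0 + C)/C = √(6 + C)/C)
E(A, x) = 6*A² (E(A, x) = A²*6 = 6*A²)
E(f(-10), -57)/(-28345) = (6*(√(6 - 10)/(-10))²)/(-28345) = (6*(-I/5)²)*(-1/28345) = (6*(-1/25))*(-1/28345) = -6/25*(-1/28345) = 6/708625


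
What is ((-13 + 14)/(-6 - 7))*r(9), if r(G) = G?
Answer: -9/13 ≈ -0.69231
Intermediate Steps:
((-13 + 14)/(-6 - 7))*r(9) = ((-13 + 14)/(-6 - 7))*9 = (1/(-13))*9 = (1*(-1/13))*9 = -1/13*9 = -9/13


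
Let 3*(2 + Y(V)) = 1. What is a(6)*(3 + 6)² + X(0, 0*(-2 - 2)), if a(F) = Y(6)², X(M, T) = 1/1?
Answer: 226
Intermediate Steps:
Y(V) = -5/3 (Y(V) = -2 + (⅓)*1 = -2 + ⅓ = -5/3)
X(M, T) = 1
a(F) = 25/9 (a(F) = (-5/3)² = 25/9)
a(6)*(3 + 6)² + X(0, 0*(-2 - 2)) = 25*(3 + 6)²/9 + 1 = (25/9)*9² + 1 = (25/9)*81 + 1 = 225 + 1 = 226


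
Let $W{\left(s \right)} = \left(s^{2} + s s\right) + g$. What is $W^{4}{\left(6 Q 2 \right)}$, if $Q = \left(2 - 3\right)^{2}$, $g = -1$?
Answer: $6784652161$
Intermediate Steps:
$Q = 1$ ($Q = \left(-1\right)^{2} = 1$)
$W{\left(s \right)} = -1 + 2 s^{2}$ ($W{\left(s \right)} = \left(s^{2} + s s\right) - 1 = \left(s^{2} + s^{2}\right) - 1 = 2 s^{2} - 1 = -1 + 2 s^{2}$)
$W^{4}{\left(6 Q 2 \right)} = \left(-1 + 2 \left(6 \cdot 1 \cdot 2\right)^{2}\right)^{4} = \left(-1 + 2 \left(6 \cdot 2\right)^{2}\right)^{4} = \left(-1 + 2 \cdot 12^{2}\right)^{4} = \left(-1 + 2 \cdot 144\right)^{4} = \left(-1 + 288\right)^{4} = 287^{4} = 6784652161$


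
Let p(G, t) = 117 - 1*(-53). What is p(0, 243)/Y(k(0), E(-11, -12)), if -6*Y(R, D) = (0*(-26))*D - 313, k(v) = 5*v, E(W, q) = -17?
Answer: 1020/313 ≈ 3.2588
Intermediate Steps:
p(G, t) = 170 (p(G, t) = 117 + 53 = 170)
Y(R, D) = 313/6 (Y(R, D) = -((0*(-26))*D - 313)/6 = -(0*D - 313)/6 = -(0 - 313)/6 = -1/6*(-313) = 313/6)
p(0, 243)/Y(k(0), E(-11, -12)) = 170/(313/6) = 170*(6/313) = 1020/313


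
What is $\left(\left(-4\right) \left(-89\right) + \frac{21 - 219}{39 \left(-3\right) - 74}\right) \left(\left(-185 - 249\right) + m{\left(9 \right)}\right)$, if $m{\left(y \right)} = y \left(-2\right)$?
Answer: $- \frac{30823688}{191} \approx -1.6138 \cdot 10^{5}$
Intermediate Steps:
$m{\left(y \right)} = - 2 y$
$\left(\left(-4\right) \left(-89\right) + \frac{21 - 219}{39 \left(-3\right) - 74}\right) \left(\left(-185 - 249\right) + m{\left(9 \right)}\right) = \left(\left(-4\right) \left(-89\right) + \frac{21 - 219}{39 \left(-3\right) - 74}\right) \left(\left(-185 - 249\right) - 18\right) = \left(356 - \frac{198}{-117 - 74}\right) \left(-434 - 18\right) = \left(356 - \frac{198}{-191}\right) \left(-452\right) = \left(356 - - \frac{198}{191}\right) \left(-452\right) = \left(356 + \frac{198}{191}\right) \left(-452\right) = \frac{68194}{191} \left(-452\right) = - \frac{30823688}{191}$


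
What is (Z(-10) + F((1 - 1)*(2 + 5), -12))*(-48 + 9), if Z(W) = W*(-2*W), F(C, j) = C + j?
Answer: 8268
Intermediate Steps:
Z(W) = -2*W²
(Z(-10) + F((1 - 1)*(2 + 5), -12))*(-48 + 9) = (-2*(-10)² + ((1 - 1)*(2 + 5) - 12))*(-48 + 9) = (-2*100 + (0*7 - 12))*(-39) = (-200 + (0 - 12))*(-39) = (-200 - 12)*(-39) = -212*(-39) = 8268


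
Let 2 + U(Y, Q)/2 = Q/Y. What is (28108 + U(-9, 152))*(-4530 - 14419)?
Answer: -4787123768/9 ≈ -5.3190e+8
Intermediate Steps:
U(Y, Q) = -4 + 2*Q/Y (U(Y, Q) = -4 + 2*(Q/Y) = -4 + 2*Q/Y)
(28108 + U(-9, 152))*(-4530 - 14419) = (28108 + (-4 + 2*152/(-9)))*(-4530 - 14419) = (28108 + (-4 + 2*152*(-⅑)))*(-18949) = (28108 + (-4 - 304/9))*(-18949) = (28108 - 340/9)*(-18949) = (252632/9)*(-18949) = -4787123768/9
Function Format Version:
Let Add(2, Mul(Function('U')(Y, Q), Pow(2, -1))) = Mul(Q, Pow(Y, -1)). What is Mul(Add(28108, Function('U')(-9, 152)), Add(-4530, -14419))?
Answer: Rational(-4787123768, 9) ≈ -5.3190e+8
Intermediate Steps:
Function('U')(Y, Q) = Add(-4, Mul(2, Q, Pow(Y, -1))) (Function('U')(Y, Q) = Add(-4, Mul(2, Mul(Q, Pow(Y, -1)))) = Add(-4, Mul(2, Q, Pow(Y, -1))))
Mul(Add(28108, Function('U')(-9, 152)), Add(-4530, -14419)) = Mul(Add(28108, Add(-4, Mul(2, 152, Pow(-9, -1)))), Add(-4530, -14419)) = Mul(Add(28108, Add(-4, Mul(2, 152, Rational(-1, 9)))), -18949) = Mul(Add(28108, Add(-4, Rational(-304, 9))), -18949) = Mul(Add(28108, Rational(-340, 9)), -18949) = Mul(Rational(252632, 9), -18949) = Rational(-4787123768, 9)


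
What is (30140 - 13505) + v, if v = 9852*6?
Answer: 75747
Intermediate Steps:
v = 59112
(30140 - 13505) + v = (30140 - 13505) + 59112 = 16635 + 59112 = 75747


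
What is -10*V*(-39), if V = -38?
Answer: -14820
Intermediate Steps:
-10*V*(-39) = -10*(-38)*(-39) = 380*(-39) = -14820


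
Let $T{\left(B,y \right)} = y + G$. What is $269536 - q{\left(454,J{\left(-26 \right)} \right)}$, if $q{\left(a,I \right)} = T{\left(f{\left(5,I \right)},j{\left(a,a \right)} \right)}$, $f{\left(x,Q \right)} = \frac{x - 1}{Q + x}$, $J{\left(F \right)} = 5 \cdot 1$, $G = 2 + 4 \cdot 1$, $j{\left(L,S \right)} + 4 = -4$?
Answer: $269538$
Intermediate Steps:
$j{\left(L,S \right)} = -8$ ($j{\left(L,S \right)} = -4 - 4 = -8$)
$G = 6$ ($G = 2 + 4 = 6$)
$J{\left(F \right)} = 5$
$f{\left(x,Q \right)} = \frac{-1 + x}{Q + x}$
$T{\left(B,y \right)} = 6 + y$ ($T{\left(B,y \right)} = y + 6 = 6 + y$)
$q{\left(a,I \right)} = -2$ ($q{\left(a,I \right)} = 6 - 8 = -2$)
$269536 - q{\left(454,J{\left(-26 \right)} \right)} = 269536 - -2 = 269536 + 2 = 269538$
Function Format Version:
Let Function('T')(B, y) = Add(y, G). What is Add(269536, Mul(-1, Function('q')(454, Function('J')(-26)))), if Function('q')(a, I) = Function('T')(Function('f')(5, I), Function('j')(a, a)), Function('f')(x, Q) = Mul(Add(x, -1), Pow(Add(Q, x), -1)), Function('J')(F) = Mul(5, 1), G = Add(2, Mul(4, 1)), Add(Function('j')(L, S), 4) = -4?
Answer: 269538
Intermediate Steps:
Function('j')(L, S) = -8 (Function('j')(L, S) = Add(-4, -4) = -8)
G = 6 (G = Add(2, 4) = 6)
Function('J')(F) = 5
Function('f')(x, Q) = Mul(Pow(Add(Q, x), -1), Add(-1, x)) (Function('f')(x, Q) = Mul(Add(-1, x), Pow(Add(Q, x), -1)) = Mul(Pow(Add(Q, x), -1), Add(-1, x)))
Function('T')(B, y) = Add(6, y) (Function('T')(B, y) = Add(y, 6) = Add(6, y))
Function('q')(a, I) = -2 (Function('q')(a, I) = Add(6, -8) = -2)
Add(269536, Mul(-1, Function('q')(454, Function('J')(-26)))) = Add(269536, Mul(-1, -2)) = Add(269536, 2) = 269538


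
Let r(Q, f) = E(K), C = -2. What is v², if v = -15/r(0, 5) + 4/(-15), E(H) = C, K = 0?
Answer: 47089/900 ≈ 52.321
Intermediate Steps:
E(H) = -2
r(Q, f) = -2
v = 217/30 (v = -15/(-2) + 4/(-15) = -15*(-½) + 4*(-1/15) = 15/2 - 4/15 = 217/30 ≈ 7.2333)
v² = (217/30)² = 47089/900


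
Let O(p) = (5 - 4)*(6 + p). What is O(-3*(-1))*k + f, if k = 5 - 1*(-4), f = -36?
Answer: 45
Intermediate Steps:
O(p) = 6 + p (O(p) = 1*(6 + p) = 6 + p)
k = 9 (k = 5 + 4 = 9)
O(-3*(-1))*k + f = (6 - 3*(-1))*9 - 36 = (6 + 3)*9 - 36 = 9*9 - 36 = 81 - 36 = 45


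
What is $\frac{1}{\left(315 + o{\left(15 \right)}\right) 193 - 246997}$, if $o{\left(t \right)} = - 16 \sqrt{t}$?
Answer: $- \frac{93101}{17264074322} + \frac{772 \sqrt{15}}{8632037161} \approx -5.0464 \cdot 10^{-6}$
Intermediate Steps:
$\frac{1}{\left(315 + o{\left(15 \right)}\right) 193 - 246997} = \frac{1}{\left(315 - 16 \sqrt{15}\right) 193 - 246997} = \frac{1}{\left(60795 - 3088 \sqrt{15}\right) - 246997} = \frac{1}{-186202 - 3088 \sqrt{15}}$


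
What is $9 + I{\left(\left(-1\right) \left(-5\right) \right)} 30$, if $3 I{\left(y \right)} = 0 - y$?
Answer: $-41$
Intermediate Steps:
$I{\left(y \right)} = - \frac{y}{3}$ ($I{\left(y \right)} = \frac{0 - y}{3} = \frac{\left(-1\right) y}{3} = - \frac{y}{3}$)
$9 + I{\left(\left(-1\right) \left(-5\right) \right)} 30 = 9 + - \frac{\left(-1\right) \left(-5\right)}{3} \cdot 30 = 9 + \left(- \frac{1}{3}\right) 5 \cdot 30 = 9 - 50 = -41$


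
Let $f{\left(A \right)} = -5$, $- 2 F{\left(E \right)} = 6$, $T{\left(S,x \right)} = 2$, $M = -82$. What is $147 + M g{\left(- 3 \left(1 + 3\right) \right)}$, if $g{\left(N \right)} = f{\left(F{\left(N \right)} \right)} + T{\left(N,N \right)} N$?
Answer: $2525$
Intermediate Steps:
$F{\left(E \right)} = -3$ ($F{\left(E \right)} = \left(- \frac{1}{2}\right) 6 = -3$)
$g{\left(N \right)} = -5 + 2 N$
$147 + M g{\left(- 3 \left(1 + 3\right) \right)} = 147 - 82 \left(-5 + 2 \left(- 3 \left(1 + 3\right)\right)\right) = 147 - 82 \left(-5 + 2 \left(\left(-3\right) 4\right)\right) = 147 - 82 \left(-5 + 2 \left(-12\right)\right) = 147 - 82 \left(-5 - 24\right) = 147 - -2378 = 147 + 2378 = 2525$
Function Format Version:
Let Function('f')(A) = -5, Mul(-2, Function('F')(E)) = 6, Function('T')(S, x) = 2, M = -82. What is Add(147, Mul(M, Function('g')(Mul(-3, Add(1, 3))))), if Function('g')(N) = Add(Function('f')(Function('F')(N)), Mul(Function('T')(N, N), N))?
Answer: 2525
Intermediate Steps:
Function('F')(E) = -3 (Function('F')(E) = Mul(Rational(-1, 2), 6) = -3)
Function('g')(N) = Add(-5, Mul(2, N))
Add(147, Mul(M, Function('g')(Mul(-3, Add(1, 3))))) = Add(147, Mul(-82, Add(-5, Mul(2, Mul(-3, Add(1, 3)))))) = Add(147, Mul(-82, Add(-5, Mul(2, Mul(-3, 4))))) = Add(147, Mul(-82, Add(-5, Mul(2, -12)))) = Add(147, Mul(-82, Add(-5, -24))) = Add(147, Mul(-82, -29)) = Add(147, 2378) = 2525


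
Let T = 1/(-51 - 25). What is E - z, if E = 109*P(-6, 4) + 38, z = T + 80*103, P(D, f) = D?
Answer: -673055/76 ≈ -8856.0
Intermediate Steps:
T = -1/76 (T = 1/(-76) = -1/76 ≈ -0.013158)
z = 626239/76 (z = -1/76 + 80*103 = -1/76 + 8240 = 626239/76 ≈ 8240.0)
E = -616 (E = 109*(-6) + 38 = -654 + 38 = -616)
E - z = -616 - 1*626239/76 = -616 - 626239/76 = -673055/76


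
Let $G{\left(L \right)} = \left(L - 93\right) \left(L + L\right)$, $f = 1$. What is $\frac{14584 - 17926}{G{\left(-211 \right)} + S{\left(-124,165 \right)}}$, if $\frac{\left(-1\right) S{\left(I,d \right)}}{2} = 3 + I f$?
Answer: $- \frac{1671}{64265} \approx -0.026002$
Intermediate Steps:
$S{\left(I,d \right)} = -6 - 2 I$ ($S{\left(I,d \right)} = - 2 \left(3 + I 1\right) = - 2 \left(3 + I\right) = -6 - 2 I$)
$G{\left(L \right)} = 2 L \left(-93 + L\right)$ ($G{\left(L \right)} = \left(-93 + L\right) 2 L = 2 L \left(-93 + L\right)$)
$\frac{14584 - 17926}{G{\left(-211 \right)} + S{\left(-124,165 \right)}} = \frac{14584 - 17926}{2 \left(-211\right) \left(-93 - 211\right) - -242} = - \frac{3342}{2 \left(-211\right) \left(-304\right) + \left(-6 + 248\right)} = - \frac{3342}{128288 + 242} = - \frac{3342}{128530} = \left(-3342\right) \frac{1}{128530} = - \frac{1671}{64265}$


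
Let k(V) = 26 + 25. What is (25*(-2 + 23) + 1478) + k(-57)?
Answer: 2054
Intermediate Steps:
k(V) = 51
(25*(-2 + 23) + 1478) + k(-57) = (25*(-2 + 23) + 1478) + 51 = (25*21 + 1478) + 51 = (525 + 1478) + 51 = 2003 + 51 = 2054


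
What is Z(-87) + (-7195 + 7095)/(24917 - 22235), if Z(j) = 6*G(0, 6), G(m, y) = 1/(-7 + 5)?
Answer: -4073/1341 ≈ -3.0373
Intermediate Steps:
G(m, y) = -½ (G(m, y) = 1/(-2) = -½)
Z(j) = -3 (Z(j) = 6*(-½) = -3)
Z(-87) + (-7195 + 7095)/(24917 - 22235) = -3 + (-7195 + 7095)/(24917 - 22235) = -3 - 100/2682 = -3 - 100*1/2682 = -3 - 50/1341 = -4073/1341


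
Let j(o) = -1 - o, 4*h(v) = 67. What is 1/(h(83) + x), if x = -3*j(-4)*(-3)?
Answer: 4/175 ≈ 0.022857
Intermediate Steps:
h(v) = 67/4 (h(v) = (¼)*67 = 67/4)
x = 27 (x = -3*(-1 - 1*(-4))*(-3) = -3*(-1 + 4)*(-3) = -3*3*(-3) = -9*(-3) = 27)
1/(h(83) + x) = 1/(67/4 + 27) = 1/(175/4) = 4/175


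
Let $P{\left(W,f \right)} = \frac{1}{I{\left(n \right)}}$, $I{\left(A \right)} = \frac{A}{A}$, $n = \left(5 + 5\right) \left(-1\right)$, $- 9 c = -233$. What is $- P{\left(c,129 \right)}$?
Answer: $-1$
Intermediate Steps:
$c = \frac{233}{9}$ ($c = \left(- \frac{1}{9}\right) \left(-233\right) = \frac{233}{9} \approx 25.889$)
$n = -10$ ($n = 10 \left(-1\right) = -10$)
$I{\left(A \right)} = 1$
$P{\left(W,f \right)} = 1$ ($P{\left(W,f \right)} = 1^{-1} = 1$)
$- P{\left(c,129 \right)} = \left(-1\right) 1 = -1$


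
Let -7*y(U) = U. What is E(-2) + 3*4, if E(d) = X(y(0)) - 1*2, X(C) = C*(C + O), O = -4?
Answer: 10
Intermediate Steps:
y(U) = -U/7
X(C) = C*(-4 + C) (X(C) = C*(C - 4) = C*(-4 + C))
E(d) = -2 (E(d) = (-1/7*0)*(-4 - 1/7*0) - 1*2 = 0*(-4 + 0) - 2 = 0*(-4) - 2 = 0 - 2 = -2)
E(-2) + 3*4 = -2 + 3*4 = -2 + 12 = 10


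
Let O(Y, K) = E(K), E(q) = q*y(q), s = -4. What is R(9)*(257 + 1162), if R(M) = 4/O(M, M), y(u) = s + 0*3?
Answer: -473/3 ≈ -157.67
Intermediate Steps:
y(u) = -4 (y(u) = -4 + 0*3 = -4 + 0 = -4)
E(q) = -4*q (E(q) = q*(-4) = -4*q)
O(Y, K) = -4*K
R(M) = -1/M (R(M) = 4/((-4*M)) = 4*(-1/(4*M)) = -1/M)
R(9)*(257 + 1162) = (-1/9)*(257 + 1162) = -1*⅑*1419 = -⅑*1419 = -473/3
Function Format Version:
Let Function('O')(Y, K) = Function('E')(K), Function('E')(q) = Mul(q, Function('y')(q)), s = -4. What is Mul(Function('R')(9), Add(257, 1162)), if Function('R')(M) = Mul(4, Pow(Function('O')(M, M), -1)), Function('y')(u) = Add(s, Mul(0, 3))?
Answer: Rational(-473, 3) ≈ -157.67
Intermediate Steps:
Function('y')(u) = -4 (Function('y')(u) = Add(-4, Mul(0, 3)) = Add(-4, 0) = -4)
Function('E')(q) = Mul(-4, q) (Function('E')(q) = Mul(q, -4) = Mul(-4, q))
Function('O')(Y, K) = Mul(-4, K)
Function('R')(M) = Mul(-1, Pow(M, -1)) (Function('R')(M) = Mul(4, Pow(Mul(-4, M), -1)) = Mul(4, Mul(Rational(-1, 4), Pow(M, -1))) = Mul(-1, Pow(M, -1)))
Mul(Function('R')(9), Add(257, 1162)) = Mul(Mul(-1, Pow(9, -1)), Add(257, 1162)) = Mul(Mul(-1, Rational(1, 9)), 1419) = Mul(Rational(-1, 9), 1419) = Rational(-473, 3)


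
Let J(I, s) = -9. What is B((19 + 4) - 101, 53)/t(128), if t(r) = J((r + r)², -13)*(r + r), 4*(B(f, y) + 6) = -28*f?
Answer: -15/64 ≈ -0.23438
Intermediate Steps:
B(f, y) = -6 - 7*f (B(f, y) = -6 + (-28*f)/4 = -6 - 7*f)
t(r) = -18*r (t(r) = -9*(r + r) = -18*r)
B((19 + 4) - 101, 53)/t(128) = (-6 - 7*((19 + 4) - 101))/((-18*128)) = (-6 - 7*(23 - 101))/(-2304) = (-6 - 7*(-78))*(-1/2304) = (-6 + 546)*(-1/2304) = 540*(-1/2304) = -15/64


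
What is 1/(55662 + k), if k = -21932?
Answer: 1/33730 ≈ 2.9647e-5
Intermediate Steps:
1/(55662 + k) = 1/(55662 - 21932) = 1/33730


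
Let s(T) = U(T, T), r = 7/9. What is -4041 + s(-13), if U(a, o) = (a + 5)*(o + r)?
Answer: -35489/9 ≈ -3943.2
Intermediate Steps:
r = 7/9 (r = 7*(⅑) = 7/9 ≈ 0.77778)
U(a, o) = (5 + a)*(7/9 + o) (U(a, o) = (a + 5)*(o + 7/9) = (5 + a)*(7/9 + o))
s(T) = 35/9 + T² + 52*T/9 (s(T) = 35/9 + 5*T + 7*T/9 + T*T = 35/9 + 5*T + 7*T/9 + T² = 35/9 + T² + 52*T/9)
-4041 + s(-13) = -4041 + (35/9 + (-13)² + (52/9)*(-13)) = -4041 + (35/9 + 169 - 676/9) = -4041 + 880/9 = -35489/9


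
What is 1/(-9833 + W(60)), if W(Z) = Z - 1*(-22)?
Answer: -1/9751 ≈ -0.00010255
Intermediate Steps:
W(Z) = 22 + Z (W(Z) = Z + 22 = 22 + Z)
1/(-9833 + W(60)) = 1/(-9833 + (22 + 60)) = 1/(-9833 + 82) = 1/(-9751) = -1/9751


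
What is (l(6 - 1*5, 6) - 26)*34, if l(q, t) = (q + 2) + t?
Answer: -578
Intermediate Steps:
l(q, t) = 2 + q + t (l(q, t) = (2 + q) + t = 2 + q + t)
(l(6 - 1*5, 6) - 26)*34 = ((2 + (6 - 1*5) + 6) - 26)*34 = ((2 + (6 - 5) + 6) - 26)*34 = ((2 + 1 + 6) - 26)*34 = (9 - 26)*34 = -17*34 = -578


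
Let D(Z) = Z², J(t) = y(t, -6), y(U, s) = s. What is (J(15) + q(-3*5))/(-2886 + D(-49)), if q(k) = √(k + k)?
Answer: 6/485 - I*√30/485 ≈ 0.012371 - 0.011293*I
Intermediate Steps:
J(t) = -6
q(k) = √2*√k (q(k) = √(2*k) = √2*√k)
(J(15) + q(-3*5))/(-2886 + D(-49)) = (-6 + √2*√(-3*5))/(-2886 + (-49)²) = (-6 + √2*√(-15))/(-2886 + 2401) = (-6 + √2*(I*√15))/(-485) = (-6 + I*√30)*(-1/485) = 6/485 - I*√30/485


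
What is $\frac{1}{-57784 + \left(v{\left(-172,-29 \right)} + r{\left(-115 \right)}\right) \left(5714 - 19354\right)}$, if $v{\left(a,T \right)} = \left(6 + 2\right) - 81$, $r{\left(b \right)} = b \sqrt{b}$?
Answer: $- \frac{i}{- 937936 i + 1568600 \sqrt{115}} \approx 3.3045 \cdot 10^{-9} - 5.9264 \cdot 10^{-8} i$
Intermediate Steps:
$r{\left(b \right)} = b^{\frac{3}{2}}$
$v{\left(a,T \right)} = -73$ ($v{\left(a,T \right)} = 8 - 81 = -73$)
$\frac{1}{-57784 + \left(v{\left(-172,-29 \right)} + r{\left(-115 \right)}\right) \left(5714 - 19354\right)} = \frac{1}{-57784 + \left(-73 + \left(-115\right)^{\frac{3}{2}}\right) \left(5714 - 19354\right)} = \frac{1}{-57784 + \left(-73 - 115 i \sqrt{115}\right) \left(-13640\right)} = \frac{1}{-57784 + \left(995720 + 1568600 i \sqrt{115}\right)} = \frac{1}{937936 + 1568600 i \sqrt{115}}$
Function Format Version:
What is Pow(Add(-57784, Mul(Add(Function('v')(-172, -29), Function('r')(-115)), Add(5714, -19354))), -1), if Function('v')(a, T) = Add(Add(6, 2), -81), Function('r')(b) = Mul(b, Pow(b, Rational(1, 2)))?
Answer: Mul(-1, I, Pow(Add(Mul(-937936, I), Mul(1568600, Pow(115, Rational(1, 2)))), -1)) ≈ Add(3.3045e-9, Mul(-5.9264e-8, I))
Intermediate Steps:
Function('r')(b) = Pow(b, Rational(3, 2))
Function('v')(a, T) = -73 (Function('v')(a, T) = Add(8, -81) = -73)
Pow(Add(-57784, Mul(Add(Function('v')(-172, -29), Function('r')(-115)), Add(5714, -19354))), -1) = Pow(Add(-57784, Mul(Add(-73, Pow(-115, Rational(3, 2))), Add(5714, -19354))), -1) = Pow(Add(-57784, Mul(Add(-73, Mul(-115, I, Pow(115, Rational(1, 2)))), -13640)), -1) = Pow(Add(-57784, Add(995720, Mul(1568600, I, Pow(115, Rational(1, 2))))), -1) = Pow(Add(937936, Mul(1568600, I, Pow(115, Rational(1, 2)))), -1)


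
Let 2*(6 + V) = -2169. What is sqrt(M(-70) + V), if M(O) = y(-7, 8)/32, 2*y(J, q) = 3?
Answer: I*sqrt(69789)/8 ≈ 33.022*I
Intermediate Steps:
V = -2181/2 (V = -6 + (1/2)*(-2169) = -6 - 2169/2 = -2181/2 ≈ -1090.5)
y(J, q) = 3/2 (y(J, q) = (1/2)*3 = 3/2)
M(O) = 3/64 (M(O) = (3/2)/32 = (3/2)*(1/32) = 3/64)
sqrt(M(-70) + V) = sqrt(3/64 - 2181/2) = sqrt(-69789/64) = I*sqrt(69789)/8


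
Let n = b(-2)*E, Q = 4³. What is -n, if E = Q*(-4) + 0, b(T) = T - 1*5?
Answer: -1792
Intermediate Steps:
Q = 64
b(T) = -5 + T (b(T) = T - 5 = -5 + T)
E = -256 (E = 64*(-4) + 0 = -256 + 0 = -256)
n = 1792 (n = (-5 - 2)*(-256) = -7*(-256) = 1792)
-n = -1*1792 = -1792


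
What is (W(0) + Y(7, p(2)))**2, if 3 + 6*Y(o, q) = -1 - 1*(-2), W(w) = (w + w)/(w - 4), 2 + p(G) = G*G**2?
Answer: 1/9 ≈ 0.11111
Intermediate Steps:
p(G) = -2 + G**3 (p(G) = -2 + G*G**2 = -2 + G**3)
W(w) = 2*w/(-4 + w) (W(w) = (2*w)/(-4 + w) = 2*w/(-4 + w))
Y(o, q) = -1/3 (Y(o, q) = -1/2 + (-1 - 1*(-2))/6 = -1/2 + (-1 + 2)/6 = -1/2 + (1/6)*1 = -1/2 + 1/6 = -1/3)
(W(0) + Y(7, p(2)))**2 = (2*0/(-4 + 0) - 1/3)**2 = (2*0/(-4) - 1/3)**2 = (2*0*(-1/4) - 1/3)**2 = (0 - 1/3)**2 = (-1/3)**2 = 1/9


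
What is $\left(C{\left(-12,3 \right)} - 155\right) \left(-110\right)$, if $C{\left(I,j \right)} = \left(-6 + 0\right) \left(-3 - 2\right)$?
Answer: $13750$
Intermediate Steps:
$C{\left(I,j \right)} = 30$ ($C{\left(I,j \right)} = \left(-6\right) \left(-5\right) = 30$)
$\left(C{\left(-12,3 \right)} - 155\right) \left(-110\right) = \left(30 - 155\right) \left(-110\right) = \left(-125\right) \left(-110\right) = 13750$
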